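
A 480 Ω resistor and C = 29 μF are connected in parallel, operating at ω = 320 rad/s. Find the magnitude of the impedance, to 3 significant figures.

105 Ω

X_C = 1/(ωC) = 108 Ω
Parallel: admittances add. Y = 1/R + jωC
Y = (0.00208 + j0.00928) S
|Y| = 0.00951 S → |Z| = 1/|Y| = 105 Ω, ∠Z = −∠Y = -77.3°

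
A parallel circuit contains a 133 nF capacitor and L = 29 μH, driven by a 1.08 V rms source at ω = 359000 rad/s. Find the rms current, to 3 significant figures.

X_L = ωL = 10.4 Ω
X_C = 1/(ωC) = 20.9 Ω
Parallel: admittances add. Y = 1/(jωL) + jωC
Y = (0 − j0.0483) S
|Y| = 0.0483 S → |Z| = 1/|Y| = 20.7 Ω, ∠Z = −∠Y = 90.0°
I = V/|Z| = 1.08/20.7 = 52.2 mA

52.2 mA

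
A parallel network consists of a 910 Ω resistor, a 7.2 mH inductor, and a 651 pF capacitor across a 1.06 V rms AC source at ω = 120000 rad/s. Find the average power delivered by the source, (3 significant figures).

1.23 mW

X_L = ωL = 864 Ω
X_C = 1/(ωC) = 12800 Ω
Parallel: admittances add. Y = 1/R + 1/(jωL) + jωC
Y = (0.00110 − j0.00108) S
|Y| = 0.00154 S → |Z| = 1/|Y| = 649 Ω, ∠Z = −∠Y = 44.5°
I = V/|Z| = 1.63 mA
P = VI cos φ = 1.06 × 0.00163 × cos(44.5°) = 1.23 mW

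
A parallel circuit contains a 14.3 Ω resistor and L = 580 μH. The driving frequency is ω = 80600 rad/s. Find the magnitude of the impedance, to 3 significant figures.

13.7 Ω

X_L = ωL = 46.7 Ω
Parallel: admittances add. Y = 1/R + 1/(jωL)
Y = (0.0699 − j0.0214) S
|Y| = 0.0731 S → |Z| = 1/|Y| = 13.7 Ω, ∠Z = −∠Y = 17.0°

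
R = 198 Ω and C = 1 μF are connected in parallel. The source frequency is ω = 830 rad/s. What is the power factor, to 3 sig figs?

0.987

X_C = 1/(ωC) = 1200 Ω
Parallel: admittances add. Y = 1/R + jωC
Y = (0.00505 + j0.000830) S
|Y| = 0.00512 S → |Z| = 1/|Y| = 195 Ω, ∠Z = −∠Y = -9.33°
cos φ = cos(-9.33°) = 0.987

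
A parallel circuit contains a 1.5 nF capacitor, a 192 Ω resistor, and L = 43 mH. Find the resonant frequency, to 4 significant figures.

ω₀ = 1/√(LC) = 1/√(0.043 × 1.5e-09) = 124500 rad/s
f₀ = ω₀/(2π) = 19.82 kHz

19.82 kHz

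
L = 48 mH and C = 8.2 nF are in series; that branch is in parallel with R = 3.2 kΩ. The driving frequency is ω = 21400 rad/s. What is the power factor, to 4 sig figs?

X_L = ωL = 1027 Ω
X_C = 1/(ωC) = 5699 Ω
Branch 1: Z₁ = R = 3200 Ω
Branch 2 (series LC): Z₂ = j(X_L − X_C) = −j4671 Ω
Parallel: Z = Z₁Z₂/(Z₁+Z₂), |Z| = 2640 Ω, ∠Z = -34.41°
cos φ = cos(-34.41°) = 0.8250

0.8250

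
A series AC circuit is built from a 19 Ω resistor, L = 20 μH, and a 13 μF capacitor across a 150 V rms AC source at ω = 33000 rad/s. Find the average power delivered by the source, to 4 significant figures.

X_L = ωL = 0.6600 Ω
X_C = 1/(ωC) = 2.331 Ω
Net reactance X = X_L − X_C = -1.671 Ω
Z = 19.00 − j1.671 Ω
|Z| = √(19.00² + 1.671²) = 19.07 Ω
∠Z = arctan(-1.671/19.00) = -5.026°
I = V/|Z| = 7.864 A
P = VI cos φ = 150 × 7.864 × cos(-5.026°) = 1.175 kW

1.175 kW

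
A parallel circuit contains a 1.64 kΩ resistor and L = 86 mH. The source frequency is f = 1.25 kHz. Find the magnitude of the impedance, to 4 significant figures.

ω = 2πf = 7854 rad/s
X_L = ωL = 675.4 Ω
Parallel: admittances add. Y = 1/R + 1/(jωL)
Y = (0.0006098 − j0.001481) S
|Y| = 0.001601 S → |Z| = 1/|Y| = 624.5 Ω, ∠Z = −∠Y = 67.62°

624.5 Ω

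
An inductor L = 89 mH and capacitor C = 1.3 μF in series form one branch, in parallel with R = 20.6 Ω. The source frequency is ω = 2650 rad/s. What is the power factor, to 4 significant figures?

X_L = ωL = 235.8 Ω
X_C = 1/(ωC) = 290.3 Ω
Branch 1: Z₁ = R = 20.60 Ω
Branch 2 (series LC): Z₂ = j(X_L − X_C) = −j54.43 Ω
Parallel: Z = Z₁Z₂/(Z₁+Z₂), |Z| = 19.27 Ω, ∠Z = -20.73°
cos φ = cos(-20.73°) = 0.9352

0.9352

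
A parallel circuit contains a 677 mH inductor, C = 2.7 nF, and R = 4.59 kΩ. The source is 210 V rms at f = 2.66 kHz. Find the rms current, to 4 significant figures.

ω = 2πf = 16710 rad/s
X_L = ωL = 11310 Ω
X_C = 1/(ωC) = 22160 Ω
Parallel: admittances add. Y = 1/R + 1/(jωL) + jωC
Y = (0.0002179 − j4.325e-05) S
|Y| = 0.0002221 S → |Z| = 1/|Y| = 4502 Ω, ∠Z = −∠Y = 11.23°
I = V/|Z| = 210/4502 = 46.64 mA

46.64 mA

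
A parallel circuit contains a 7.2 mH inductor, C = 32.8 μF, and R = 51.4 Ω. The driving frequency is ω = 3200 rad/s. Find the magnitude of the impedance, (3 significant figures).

X_L = ωL = 23.0 Ω
X_C = 1/(ωC) = 9.53 Ω
Parallel: admittances add. Y = 1/R + 1/(jωL) + jωC
Y = (0.0195 + j0.0616) S
|Y| = 0.0646 S → |Z| = 1/|Y| = 15.5 Ω, ∠Z = −∠Y = -72.5°

15.5 Ω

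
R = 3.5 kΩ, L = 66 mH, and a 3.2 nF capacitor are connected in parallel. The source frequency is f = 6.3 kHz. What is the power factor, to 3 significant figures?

ω = 2πf = 39580 rad/s
X_L = ωL = 2610 Ω
X_C = 1/(ωC) = 7890 Ω
Parallel: admittances add. Y = 1/R + 1/(jωL) + jωC
Y = (0.000286 − j0.000256) S
|Y| = 0.000384 S → |Z| = 1/|Y| = 2610 Ω, ∠Z = −∠Y = 41.9°
cos φ = cos(41.9°) = 0.745

0.745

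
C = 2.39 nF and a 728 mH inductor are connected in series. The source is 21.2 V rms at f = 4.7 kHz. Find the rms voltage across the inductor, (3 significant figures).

ω = 2πf = 29530 rad/s
X_L = ωL = 21500 Ω
X_C = 1/(ωC) = 14200 Ω
Net reactance X = X_L − X_C = 7330 Ω
Z = j7330 Ω
|Z| = √(0² + 7330²) = 7330 Ω
I = V/|Z| = 2.89 mA
V_L = I·|Z_L| = 0.00289 × 21500 = 62.2 V

62.2 V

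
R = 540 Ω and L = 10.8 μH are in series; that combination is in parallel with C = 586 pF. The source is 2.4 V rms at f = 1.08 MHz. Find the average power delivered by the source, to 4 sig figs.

ω = 2πf = 6.786e+06 rad/s
X_L = ωL = 73.29 Ω
X_C = 1/(ωC) = 251.5 Ω
Branch 1 (R+jX_L): Z₁ = 540.0 + j73.29 Ω, |Z₁| = 545.0 Ω
Branch 2 (−jX_C): Z₂ = −j251.5 Ω
Parallel: Z = Z₁Z₂/(Z₁+Z₂), |Z| = 241.0 Ω, ∠Z = -64.01°
I = V/|Z| = 9.958 mA
P = VI cos φ = 2.4 × 0.009958 × cos(-64.01°) = 10.47 mW

10.47 mW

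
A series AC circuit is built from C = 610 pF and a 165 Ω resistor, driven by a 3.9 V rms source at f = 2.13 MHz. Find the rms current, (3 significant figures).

ω = 2πf = 1.338e+07 rad/s
X_C = 1/(ωC) = 122 Ω
Z = 165 − j122 Ω
|Z| = √(165² + 122²) = 205 Ω
I = V/|Z| = 3.9/205 = 19.0 mA

19.0 mA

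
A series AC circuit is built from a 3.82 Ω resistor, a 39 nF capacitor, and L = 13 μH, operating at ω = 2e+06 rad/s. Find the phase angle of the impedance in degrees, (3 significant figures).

73.8°

X_L = ωL = 26.0 Ω
X_C = 1/(ωC) = 12.8 Ω
Net reactance X = X_L − X_C = 13.2 Ω
Z = 3.82 + j13.2 Ω
|Z| = √(3.82² + 13.2²) = 13.7 Ω
∠Z = arctan(13.2/3.82) = 73.8°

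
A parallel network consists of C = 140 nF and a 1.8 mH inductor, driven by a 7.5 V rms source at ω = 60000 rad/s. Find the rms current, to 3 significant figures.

6.44 mA

X_L = ωL = 108 Ω
X_C = 1/(ωC) = 119 Ω
Parallel: admittances add. Y = 1/(jωL) + jωC
Y = (0 − j0.000859) S
|Y| = 0.000859 S → |Z| = 1/|Y| = 1160 Ω, ∠Z = −∠Y = 90.0°
I = V/|Z| = 7.5/1160 = 6.44 mA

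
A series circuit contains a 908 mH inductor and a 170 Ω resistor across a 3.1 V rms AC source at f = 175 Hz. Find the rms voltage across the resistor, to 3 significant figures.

0.520 V

ω = 2πf = 1100 rad/s
X_L = ωL = 998 Ω
Z = 170 + j998 Ω
|Z| = √(170² + 998²) = 1010 Ω
I = V/|Z| = 3.06 mA
V_R = I·|Z_R| = 0.00306 × 170 = 0.520 V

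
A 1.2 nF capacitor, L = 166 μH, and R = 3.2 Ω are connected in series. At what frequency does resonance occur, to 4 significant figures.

ω₀ = 1/√(LC) = 1/√(0.000166 × 1.2e-09) = 2.241e+06 rad/s
f₀ = ω₀/(2π) = 356.6 kHz

356.6 kHz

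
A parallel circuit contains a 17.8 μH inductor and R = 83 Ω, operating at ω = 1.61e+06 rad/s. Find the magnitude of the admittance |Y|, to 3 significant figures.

36.9 mS

X_L = ωL = 28.7 Ω
Parallel: admittances add. Y = 1/R + 1/(jωL)
Y = (0.0120 − j0.0349) S
|Y| = 0.0369 S → |Z| = 1/|Y| = 27.1 Ω, ∠Z = −∠Y = 71.0°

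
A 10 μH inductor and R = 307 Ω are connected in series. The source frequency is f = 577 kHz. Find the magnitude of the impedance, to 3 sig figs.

309 Ω

ω = 2πf = 3.625e+06 rad/s
X_L = ωL = 36.3 Ω
Z = 307 + j36.3 Ω
|Z| = √(307² + 36.3²) = 309 Ω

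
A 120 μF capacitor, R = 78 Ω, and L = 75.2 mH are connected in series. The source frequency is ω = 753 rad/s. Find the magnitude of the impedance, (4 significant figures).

X_L = ωL = 56.63 Ω
X_C = 1/(ωC) = 11.07 Ω
Net reactance X = X_L − X_C = 45.56 Ω
Z = 78.00 + j45.56 Ω
|Z| = √(78.00² + 45.56²) = 90.33 Ω

90.33 Ω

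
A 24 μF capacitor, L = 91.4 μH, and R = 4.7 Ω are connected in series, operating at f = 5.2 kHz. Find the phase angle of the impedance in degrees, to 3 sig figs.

20.0°

ω = 2πf = 32670 rad/s
X_L = ωL = 2.99 Ω
X_C = 1/(ωC) = 1.28 Ω
Net reactance X = X_L − X_C = 1.71 Ω
Z = 4.70 + j1.71 Ω
|Z| = √(4.70² + 1.71²) = 5.00 Ω
∠Z = arctan(1.71/4.70) = 20.0°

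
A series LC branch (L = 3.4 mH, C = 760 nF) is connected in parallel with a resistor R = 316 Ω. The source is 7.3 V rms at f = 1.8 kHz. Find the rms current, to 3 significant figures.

96.5 mA

ω = 2πf = 11310 rad/s
X_L = ωL = 38.5 Ω
X_C = 1/(ωC) = 116 Ω
Branch 1: Z₁ = R = 316 Ω
Branch 2 (series LC): Z₂ = j(X_L − X_C) = −j77.9 Ω
Parallel: Z = Z₁Z₂/(Z₁+Z₂), |Z| = 75.6 Ω, ∠Z = -76.2°
I = V/|Z| = 7.3/75.6 = 96.5 mA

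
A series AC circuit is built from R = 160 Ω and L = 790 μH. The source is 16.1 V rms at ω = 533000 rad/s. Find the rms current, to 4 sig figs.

35.74 mA

X_L = ωL = 421.1 Ω
Z = 160.0 + j421.1 Ω
|Z| = √(160.0² + 421.1²) = 450.4 Ω
I = V/|Z| = 16.1/450.4 = 35.74 mA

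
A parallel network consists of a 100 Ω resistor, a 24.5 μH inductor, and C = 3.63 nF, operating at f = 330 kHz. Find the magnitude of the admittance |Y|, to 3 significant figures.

15.7 mS

ω = 2πf = 2.073e+06 rad/s
X_L = ωL = 50.8 Ω
X_C = 1/(ωC) = 133 Ω
Parallel: admittances add. Y = 1/R + 1/(jωL) + jωC
Y = (0.0100 − j0.0122) S
|Y| = 0.0157 S → |Z| = 1/|Y| = 63.5 Ω, ∠Z = −∠Y = 50.6°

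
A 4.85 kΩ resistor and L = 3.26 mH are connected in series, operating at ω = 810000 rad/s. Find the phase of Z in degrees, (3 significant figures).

28.6°

X_L = ωL = 2640 Ω
Z = 4850 + j2640 Ω
|Z| = √(4850² + 2640²) = 5520 Ω
∠Z = arctan(2640/4850) = 28.6°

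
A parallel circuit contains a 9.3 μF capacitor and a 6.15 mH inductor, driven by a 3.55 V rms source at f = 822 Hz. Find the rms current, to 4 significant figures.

ω = 2πf = 5165 rad/s
X_L = ωL = 31.76 Ω
X_C = 1/(ωC) = 20.82 Ω
Parallel: admittances add. Y = 1/(jωL) + jωC
Y = (0 + j0.01655) S
|Y| = 0.01655 S → |Z| = 1/|Y| = 60.42 Ω, ∠Z = −∠Y = -90.00°
I = V/|Z| = 3.55/60.42 = 58.75 mA

58.75 mA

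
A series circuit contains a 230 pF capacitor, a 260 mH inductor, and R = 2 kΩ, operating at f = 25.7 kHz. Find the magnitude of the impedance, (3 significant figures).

15200 Ω

ω = 2πf = 161500 rad/s
X_L = ωL = 42000 Ω
X_C = 1/(ωC) = 26900 Ω
Net reactance X = X_L − X_C = 15100 Ω
Z = 2000 + j15100 Ω
|Z| = √(2000² + 15100²) = 15200 Ω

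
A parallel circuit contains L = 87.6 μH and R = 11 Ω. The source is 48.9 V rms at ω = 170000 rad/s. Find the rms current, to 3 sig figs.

X_L = ωL = 14.9 Ω
Parallel: admittances add. Y = 1/R + 1/(jωL)
Y = (0.0909 − j0.0672) S
|Y| = 0.113 S → |Z| = 1/|Y| = 8.85 Ω, ∠Z = −∠Y = 36.5°
I = V/|Z| = 48.9/8.85 = 5.53 A

5.53 A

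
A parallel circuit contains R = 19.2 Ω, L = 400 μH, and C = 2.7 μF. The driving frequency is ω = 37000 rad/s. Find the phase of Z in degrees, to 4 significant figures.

X_L = ωL = 14.80 Ω
X_C = 1/(ωC) = 10.01 Ω
Parallel: admittances add. Y = 1/R + 1/(jωL) + jωC
Y = (0.05208 + j0.03233) S
|Y| = 0.06130 S → |Z| = 1/|Y| = 16.31 Ω, ∠Z = −∠Y = -31.83°

-31.83°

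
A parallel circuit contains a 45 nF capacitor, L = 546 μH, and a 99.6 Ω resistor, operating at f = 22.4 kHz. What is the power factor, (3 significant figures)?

ω = 2πf = 140700 rad/s
X_L = ωL = 76.8 Ω
X_C = 1/(ωC) = 158 Ω
Parallel: admittances add. Y = 1/R + 1/(jωL) + jωC
Y = (0.0100 − j0.00668) S
|Y| = 0.0121 S → |Z| = 1/|Y| = 82.9 Ω, ∠Z = −∠Y = 33.6°
cos φ = cos(33.6°) = 0.833

0.833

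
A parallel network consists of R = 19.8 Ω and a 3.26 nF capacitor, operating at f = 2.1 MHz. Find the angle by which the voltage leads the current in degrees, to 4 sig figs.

ω = 2πf = 1.319e+07 rad/s
X_C = 1/(ωC) = 23.25 Ω
Parallel: admittances add. Y = 1/R + jωC
Y = (0.05051 + j0.04301) S
|Y| = 0.06634 S → |Z| = 1/|Y| = 15.07 Ω, ∠Z = −∠Y = -40.42°

-40.42°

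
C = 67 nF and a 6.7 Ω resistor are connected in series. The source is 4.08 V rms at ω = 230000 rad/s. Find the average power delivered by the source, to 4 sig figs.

26.21 mW

X_C = 1/(ωC) = 64.89 Ω
Z = 6.700 − j64.89 Ω
|Z| = √(6.700² + 64.89²) = 65.24 Ω
∠Z = arctan(-64.89/6.700) = -84.11°
I = V/|Z| = 62.54 mA
P = VI cos φ = 4.08 × 0.06254 × cos(-84.11°) = 26.21 mW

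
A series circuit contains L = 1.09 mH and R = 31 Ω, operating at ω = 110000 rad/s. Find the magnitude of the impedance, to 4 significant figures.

X_L = ωL = 119.9 Ω
Z = 31.00 + j119.9 Ω
|Z| = √(31.00² + 119.9²) = 123.8 Ω

123.8 Ω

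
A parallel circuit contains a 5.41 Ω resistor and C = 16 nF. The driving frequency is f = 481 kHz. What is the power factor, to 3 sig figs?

0.967

ω = 2πf = 3.022e+06 rad/s
X_C = 1/(ωC) = 20.7 Ω
Parallel: admittances add. Y = 1/R + jωC
Y = (0.185 + j0.0484) S
|Y| = 0.191 S → |Z| = 1/|Y| = 5.23 Ω, ∠Z = −∠Y = -14.7°
cos φ = cos(-14.7°) = 0.967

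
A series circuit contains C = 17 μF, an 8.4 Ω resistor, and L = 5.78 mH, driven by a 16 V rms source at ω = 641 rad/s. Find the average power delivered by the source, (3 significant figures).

275 mW

X_L = ωL = 3.70 Ω
X_C = 1/(ωC) = 91.8 Ω
Net reactance X = X_L − X_C = -88.1 Ω
Z = 8.40 − j88.1 Ω
|Z| = √(8.40² + 88.1²) = 88.5 Ω
∠Z = arctan(-88.1/8.40) = -84.6°
I = V/|Z| = 181 mA
P = VI cos φ = 16 × 0.181 × cos(-84.6°) = 275 mW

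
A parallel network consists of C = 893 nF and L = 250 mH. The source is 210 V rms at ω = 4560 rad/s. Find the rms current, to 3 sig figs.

671 mA

X_L = ωL = 1140 Ω
X_C = 1/(ωC) = 246 Ω
Parallel: admittances add. Y = 1/(jωL) + jωC
Y = (0 + j0.00319) S
|Y| = 0.00319 S → |Z| = 1/|Y| = 313 Ω, ∠Z = −∠Y = -90.0°
I = V/|Z| = 210/313 = 671 mA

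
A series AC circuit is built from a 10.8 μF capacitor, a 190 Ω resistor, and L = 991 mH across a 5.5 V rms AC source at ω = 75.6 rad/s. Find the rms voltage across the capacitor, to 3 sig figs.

5.78 V

X_L = ωL = 74.9 Ω
X_C = 1/(ωC) = 1220 Ω
Net reactance X = X_L − X_C = -1150 Ω
Z = 190 − j1150 Ω
|Z| = √(190² + 1150²) = 1170 Ω
I = V/|Z| = 4.72 mA
V_C = I·|Z_C| = 0.00472 × 1220 = 5.78 V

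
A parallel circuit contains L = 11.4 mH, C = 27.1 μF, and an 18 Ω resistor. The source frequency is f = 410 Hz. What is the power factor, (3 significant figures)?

ω = 2πf = 2576 rad/s
X_L = ωL = 29.4 Ω
X_C = 1/(ωC) = 14.3 Ω
Parallel: admittances add. Y = 1/R + 1/(jωL) + jωC
Y = (0.0556 + j0.0358) S
|Y| = 0.0661 S → |Z| = 1/|Y| = 15.1 Ω, ∠Z = −∠Y = -32.8°
cos φ = cos(-32.8°) = 0.841

0.841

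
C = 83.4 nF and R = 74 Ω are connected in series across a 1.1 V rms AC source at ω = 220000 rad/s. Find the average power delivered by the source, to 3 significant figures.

10.6 mW

X_C = 1/(ωC) = 54.5 Ω
Z = 74.0 − j54.5 Ω
|Z| = √(74.0² + 54.5²) = 91.9 Ω
∠Z = arctan(-54.5/74.0) = -36.4°
I = V/|Z| = 12.0 mA
P = VI cos φ = 1.1 × 0.0120 × cos(-36.4°) = 10.6 mW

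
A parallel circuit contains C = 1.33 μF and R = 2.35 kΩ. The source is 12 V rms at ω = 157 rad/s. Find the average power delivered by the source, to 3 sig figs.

61.3 mW

X_C = 1/(ωC) = 4790 Ω
Parallel: admittances add. Y = 1/R + jωC
Y = (0.000426 + j0.000209) S
|Y| = 0.000474 S → |Z| = 1/|Y| = 2110 Ω, ∠Z = −∠Y = -26.1°
I = V/|Z| = 5.69 mA
P = VI cos φ = 12 × 0.00569 × cos(-26.1°) = 61.3 mW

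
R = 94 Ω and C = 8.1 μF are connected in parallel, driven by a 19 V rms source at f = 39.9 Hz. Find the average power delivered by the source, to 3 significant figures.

ω = 2πf = 250.7 rad/s
X_C = 1/(ωC) = 492 Ω
Parallel: admittances add. Y = 1/R + jωC
Y = (0.0106 + j0.00203) S
|Y| = 0.0108 S → |Z| = 1/|Y| = 92.3 Ω, ∠Z = −∠Y = -10.8°
I = V/|Z| = 206 mA
P = VI cos φ = 19 × 0.206 × cos(-10.8°) = 3.84 W

3.84 W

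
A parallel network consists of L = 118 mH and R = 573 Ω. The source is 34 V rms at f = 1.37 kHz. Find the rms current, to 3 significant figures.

68.1 mA

ω = 2πf = 8608 rad/s
X_L = ωL = 1020 Ω
Parallel: admittances add. Y = 1/R + 1/(jωL)
Y = (0.00175 − j0.000985) S
|Y| = 0.00200 S → |Z| = 1/|Y| = 499 Ω, ∠Z = −∠Y = 29.4°
I = V/|Z| = 34/499 = 68.1 mA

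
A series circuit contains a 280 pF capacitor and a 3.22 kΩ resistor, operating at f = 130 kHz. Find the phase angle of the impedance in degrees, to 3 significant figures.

ω = 2πf = 816800 rad/s
X_C = 1/(ωC) = 4370 Ω
Z = 3220 − j4370 Ω
|Z| = √(3220² + 4370²) = 5430 Ω
∠Z = arctan(-4370/3220) = -53.6°

-53.6°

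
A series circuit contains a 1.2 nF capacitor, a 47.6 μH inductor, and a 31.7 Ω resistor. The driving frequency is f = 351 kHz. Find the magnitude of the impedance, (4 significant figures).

ω = 2πf = 2.205e+06 rad/s
X_L = ωL = 105.0 Ω
X_C = 1/(ωC) = 377.9 Ω
Net reactance X = X_L − X_C = -272.9 Ω
Z = 31.70 − j272.9 Ω
|Z| = √(31.70² + 272.9²) = 274.7 Ω

274.7 Ω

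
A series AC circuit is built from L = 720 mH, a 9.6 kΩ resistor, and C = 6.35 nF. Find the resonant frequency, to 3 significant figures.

ω₀ = 1/√(LC) = 1/√(0.72 × 6.35e-09) = 14790 rad/s
f₀ = ω₀/(2π) = 2.35 kHz

2.35 kHz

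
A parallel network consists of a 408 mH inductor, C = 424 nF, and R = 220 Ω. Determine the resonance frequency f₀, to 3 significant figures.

ω₀ = 1/√(LC) = 1/√(0.408 × 4.24e-07) = 2404 rad/s
f₀ = ω₀/(2π) = 383 Hz

383 Hz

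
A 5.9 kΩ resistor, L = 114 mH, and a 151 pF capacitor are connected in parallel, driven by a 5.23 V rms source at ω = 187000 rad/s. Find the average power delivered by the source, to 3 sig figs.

4.64 mW

X_L = ωL = 21300 Ω
X_C = 1/(ωC) = 35400 Ω
Parallel: admittances add. Y = 1/R + 1/(jωL) + jωC
Y = (0.000169 − j1.87e-05) S
|Y| = 0.000171 S → |Z| = 1/|Y| = 5860 Ω, ∠Z = −∠Y = 6.29°
I = V/|Z| = 892 μA
P = VI cos φ = 5.23 × 0.000892 × cos(6.29°) = 4.64 mW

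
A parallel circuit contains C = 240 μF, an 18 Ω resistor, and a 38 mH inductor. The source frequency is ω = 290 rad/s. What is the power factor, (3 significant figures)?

X_L = ωL = 11.0 Ω
X_C = 1/(ωC) = 14.4 Ω
Parallel: admittances add. Y = 1/R + 1/(jωL) + jωC
Y = (0.0556 − j0.0211) S
|Y| = 0.0594 S → |Z| = 1/|Y| = 16.8 Ω, ∠Z = −∠Y = 20.8°
cos φ = cos(20.8°) = 0.935

0.935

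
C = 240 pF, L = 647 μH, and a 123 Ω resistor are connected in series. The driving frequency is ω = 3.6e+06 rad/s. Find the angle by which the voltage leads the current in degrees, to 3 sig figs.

X_L = ωL = 2330 Ω
X_C = 1/(ωC) = 1160 Ω
Net reactance X = X_L − X_C = 1170 Ω
Z = 123 + j1170 Ω
|Z| = √(123² + 1170²) = 1180 Ω
∠Z = arctan(1170/123) = 84.0°

84.0°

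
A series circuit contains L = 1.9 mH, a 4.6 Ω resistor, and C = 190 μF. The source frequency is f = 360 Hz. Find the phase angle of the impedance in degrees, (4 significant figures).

ω = 2πf = 2262 rad/s
X_L = ωL = 4.298 Ω
X_C = 1/(ωC) = 2.327 Ω
Net reactance X = X_L − X_C = 1.971 Ω
Z = 4.600 + j1.971 Ω
|Z| = √(4.600² + 1.971²) = 5.004 Ω
∠Z = arctan(1.971/4.600) = 23.19°

23.19°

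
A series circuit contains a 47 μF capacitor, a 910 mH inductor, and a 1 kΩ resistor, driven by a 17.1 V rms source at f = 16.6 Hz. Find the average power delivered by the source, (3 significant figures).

ω = 2πf = 104.3 rad/s
X_L = ωL = 94.9 Ω
X_C = 1/(ωC) = 204 Ω
Net reactance X = X_L − X_C = -109 Ω
Z = 1000 − j109 Ω
|Z| = √(1000² + 109²) = 1010 Ω
∠Z = arctan(-109/1000) = -6.23°
I = V/|Z| = 17.0 mA
P = VI cos φ = 17.1 × 0.0170 × cos(-6.23°) = 289 mW

289 mW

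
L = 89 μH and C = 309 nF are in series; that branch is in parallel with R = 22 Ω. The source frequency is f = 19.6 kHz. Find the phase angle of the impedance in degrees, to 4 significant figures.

-55.15°

ω = 2πf = 123200 rad/s
X_L = ωL = 10.96 Ω
X_C = 1/(ωC) = 26.28 Ω
Branch 1: Z₁ = R = 22.00 Ω
Branch 2 (series LC): Z₂ = j(X_L − X_C) = −j15.32 Ω
Parallel: Z = Z₁Z₂/(Z₁+Z₂), |Z| = 12.57 Ω, ∠Z = -55.15°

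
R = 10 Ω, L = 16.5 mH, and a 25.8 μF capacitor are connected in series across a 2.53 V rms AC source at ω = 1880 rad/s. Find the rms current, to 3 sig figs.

X_L = ωL = 31.0 Ω
X_C = 1/(ωC) = 20.6 Ω
Net reactance X = X_L − X_C = 10.4 Ω
Z = 10.0 + j10.4 Ω
|Z| = √(10.0² + 10.4²) = 14.4 Ω
I = V/|Z| = 2.53/14.4 = 175 mA

175 mA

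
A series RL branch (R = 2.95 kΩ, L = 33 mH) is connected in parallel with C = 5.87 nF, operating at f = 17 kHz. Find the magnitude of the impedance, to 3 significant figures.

2080 Ω

ω = 2πf = 106800 rad/s
X_L = ωL = 3520 Ω
X_C = 1/(ωC) = 1590 Ω
Branch 1 (R+jX_L): Z₁ = 2950 + j3520 Ω, |Z₁| = 4600 Ω
Branch 2 (−jX_C): Z₂ = −j1590 Ω
Parallel: Z = Z₁Z₂/(Z₁+Z₂), |Z| = 2080 Ω, ∠Z = -73.1°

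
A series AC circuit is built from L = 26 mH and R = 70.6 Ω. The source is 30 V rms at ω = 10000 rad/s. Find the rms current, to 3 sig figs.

111 mA

X_L = ωL = 260 Ω
Z = 70.6 + j260 Ω
|Z| = √(70.6² + 260²) = 269 Ω
I = V/|Z| = 30/269 = 111 mA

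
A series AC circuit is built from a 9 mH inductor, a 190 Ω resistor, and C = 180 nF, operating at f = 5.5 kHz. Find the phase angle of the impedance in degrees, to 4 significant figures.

38.34°

ω = 2πf = 34560 rad/s
X_L = ωL = 311.0 Ω
X_C = 1/(ωC) = 160.8 Ω
Net reactance X = X_L − X_C = 150.3 Ω
Z = 190.0 + j150.3 Ω
|Z| = √(190.0² + 150.3²) = 242.2 Ω
∠Z = arctan(150.3/190.0) = 38.34°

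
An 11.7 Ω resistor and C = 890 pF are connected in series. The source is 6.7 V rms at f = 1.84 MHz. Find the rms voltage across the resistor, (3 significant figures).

ω = 2πf = 1.156e+07 rad/s
X_C = 1/(ωC) = 97.2 Ω
Z = 11.7 − j97.2 Ω
|Z| = √(11.7² + 97.2²) = 97.9 Ω
I = V/|Z| = 68.4 mA
V_R = I·|Z_R| = 0.0684 × 11.7 = 0.801 V

0.801 V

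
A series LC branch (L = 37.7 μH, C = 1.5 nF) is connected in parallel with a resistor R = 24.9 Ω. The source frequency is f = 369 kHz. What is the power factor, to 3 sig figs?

0.992

ω = 2πf = 2.318e+06 rad/s
X_L = ωL = 87.4 Ω
X_C = 1/(ωC) = 288 Ω
Branch 1: Z₁ = R = 24.9 Ω
Branch 2 (series LC): Z₂ = j(X_L − X_C) = −j200 Ω
Parallel: Z = Z₁Z₂/(Z₁+Z₂), |Z| = 24.7 Ω, ∠Z = -7.09°
cos φ = cos(-7.09°) = 0.992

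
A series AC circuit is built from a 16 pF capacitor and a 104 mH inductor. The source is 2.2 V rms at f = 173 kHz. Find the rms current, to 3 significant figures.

39.6 μA

ω = 2πf = 1.087e+06 rad/s
X_L = ωL = 113000 Ω
X_C = 1/(ωC) = 57500 Ω
Net reactance X = X_L − X_C = 55500 Ω
Z = j55500 Ω
|Z| = √(0² + 55500²) = 55500 Ω
I = V/|Z| = 2.2/55500 = 39.6 μA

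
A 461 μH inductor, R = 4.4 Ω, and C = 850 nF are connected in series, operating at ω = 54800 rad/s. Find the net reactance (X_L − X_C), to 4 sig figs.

X_L = ωL = 25.26 Ω
X_C = 1/(ωC) = 21.47 Ω
X = 25.26 − 21.47 = 3.794 Ω

3.794 Ω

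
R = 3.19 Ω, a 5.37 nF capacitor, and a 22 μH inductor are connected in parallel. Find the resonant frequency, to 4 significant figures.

ω₀ = 1/√(LC) = 1/√(2.2e-05 × 5.37e-09) = 2.909e+06 rad/s
f₀ = ω₀/(2π) = 463.0 kHz

463.0 kHz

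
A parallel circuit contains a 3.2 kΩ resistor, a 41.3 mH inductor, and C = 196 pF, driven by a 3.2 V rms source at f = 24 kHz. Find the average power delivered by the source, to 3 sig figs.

ω = 2πf = 150800 rad/s
X_L = ωL = 6230 Ω
X_C = 1/(ωC) = 33800 Ω
Parallel: admittances add. Y = 1/R + 1/(jωL) + jωC
Y = (0.000313 − j0.000131) S
|Y| = 0.000339 S → |Z| = 1/|Y| = 2950 Ω, ∠Z = −∠Y = 22.7°
I = V/|Z| = 1.08 mA
P = VI cos φ = 3.2 × 0.00108 × cos(22.7°) = 3.20 mW

3.20 mW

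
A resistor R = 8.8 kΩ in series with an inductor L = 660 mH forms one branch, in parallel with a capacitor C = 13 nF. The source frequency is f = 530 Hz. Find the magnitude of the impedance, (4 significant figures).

9239 Ω

ω = 2πf = 3330 rad/s
X_L = ωL = 2198 Ω
X_C = 1/(ωC) = 23100 Ω
Branch 1 (R+jX_L): Z₁ = 8800 + j2198 Ω, |Z₁| = 9070 Ω
Branch 2 (−jX_C): Z₂ = −j23100 Ω
Parallel: Z = Z₁Z₂/(Z₁+Z₂), |Z| = 9239 Ω, ∠Z = -8.809°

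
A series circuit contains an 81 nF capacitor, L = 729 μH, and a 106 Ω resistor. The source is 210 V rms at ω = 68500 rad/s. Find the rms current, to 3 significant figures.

1.25 A

X_L = ωL = 49.9 Ω
X_C = 1/(ωC) = 180 Ω
Net reactance X = X_L − X_C = -130 Ω
Z = 106 − j130 Ω
|Z| = √(106² + 130²) = 168 Ω
I = V/|Z| = 210/168 = 1.25 A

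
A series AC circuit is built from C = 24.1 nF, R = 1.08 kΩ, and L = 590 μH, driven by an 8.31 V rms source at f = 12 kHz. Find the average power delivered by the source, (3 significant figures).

ω = 2πf = 75400 rad/s
X_L = ωL = 44.5 Ω
X_C = 1/(ωC) = 550 Ω
Net reactance X = X_L − X_C = -506 Ω
Z = 1080 − j506 Ω
|Z| = √(1080² + 506²) = 1190 Ω
∠Z = arctan(-506/1080) = -25.1°
I = V/|Z| = 6.97 mA
P = VI cos φ = 8.31 × 0.00697 × cos(-25.1°) = 52.4 mW

52.4 mW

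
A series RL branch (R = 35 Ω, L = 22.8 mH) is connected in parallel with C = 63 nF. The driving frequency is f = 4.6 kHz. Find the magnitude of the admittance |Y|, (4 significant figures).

318.0 μS

ω = 2πf = 28900 rad/s
X_L = ωL = 659.0 Ω
X_C = 1/(ωC) = 549.2 Ω
Branch 1 (R+jX_L): Z₁ = 35.00 + j659.0 Ω, |Z₁| = 659.9 Ω
Branch 2 (−jX_C): Z₂ = −j549.2 Ω
Parallel: Z = Z₁Z₂/(Z₁+Z₂), |Z| = 3145 Ω, ∠Z = -75.36°
|Y| = 1/|Z| = 318.0 μS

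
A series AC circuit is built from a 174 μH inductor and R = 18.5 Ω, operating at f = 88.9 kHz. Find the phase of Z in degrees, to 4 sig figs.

79.22°

ω = 2πf = 558600 rad/s
X_L = ωL = 97.19 Ω
Z = 18.50 + j97.19 Ω
|Z| = √(18.50² + 97.19²) = 98.94 Ω
∠Z = arctan(97.19/18.50) = 79.22°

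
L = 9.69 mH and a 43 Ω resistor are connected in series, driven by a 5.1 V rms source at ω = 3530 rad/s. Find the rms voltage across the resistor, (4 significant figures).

X_L = ωL = 34.21 Ω
Z = 43.00 + j34.21 Ω
|Z| = √(43.00² + 34.21²) = 54.95 Ω
I = V/|Z| = 92.82 mA
V_R = I·|Z_R| = 0.09282 × 43.00 = 3.991 V

3.991 V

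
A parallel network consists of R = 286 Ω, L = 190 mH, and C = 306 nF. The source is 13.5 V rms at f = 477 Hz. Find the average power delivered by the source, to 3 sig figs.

ω = 2πf = 2997 rad/s
X_L = ωL = 569 Ω
X_C = 1/(ωC) = 1090 Ω
Parallel: admittances add. Y = 1/R + 1/(jωL) + jωC
Y = (0.00350 − j0.000839) S
|Y| = 0.00360 S → |Z| = 1/|Y| = 278 Ω, ∠Z = −∠Y = 13.5°
I = V/|Z| = 48.5 mA
P = VI cos φ = 13.5 × 0.0485 × cos(13.5°) = 637 mW

637 mW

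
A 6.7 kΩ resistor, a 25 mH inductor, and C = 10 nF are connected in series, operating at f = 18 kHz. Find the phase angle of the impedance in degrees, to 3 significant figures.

16.2°

ω = 2πf = 113100 rad/s
X_L = ωL = 2830 Ω
X_C = 1/(ωC) = 884 Ω
Net reactance X = X_L − X_C = 1940 Ω
Z = 6700 + j1940 Ω
|Z| = √(6700² + 1940²) = 6980 Ω
∠Z = arctan(1940/6700) = 16.2°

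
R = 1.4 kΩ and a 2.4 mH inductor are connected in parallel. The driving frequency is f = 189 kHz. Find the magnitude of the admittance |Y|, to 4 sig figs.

795.8 μS

ω = 2πf = 1.188e+06 rad/s
X_L = ωL = 2850 Ω
Parallel: admittances add. Y = 1/R + 1/(jωL)
Y = (0.0007143 − j0.0003509) S
|Y| = 0.0007958 S → |Z| = 1/|Y| = 1257 Ω, ∠Z = −∠Y = 26.16°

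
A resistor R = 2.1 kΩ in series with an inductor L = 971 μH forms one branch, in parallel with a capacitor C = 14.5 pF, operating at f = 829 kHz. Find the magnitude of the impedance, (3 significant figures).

8580 Ω

ω = 2πf = 5.209e+06 rad/s
X_L = ωL = 5060 Ω
X_C = 1/(ωC) = 13200 Ω
Branch 1 (R+jX_L): Z₁ = 2100 + j5060 Ω, |Z₁| = 5480 Ω
Branch 2 (−jX_C): Z₂ = −j13200 Ω
Parallel: Z = Z₁Z₂/(Z₁+Z₂), |Z| = 8580 Ω, ∠Z = 53.1°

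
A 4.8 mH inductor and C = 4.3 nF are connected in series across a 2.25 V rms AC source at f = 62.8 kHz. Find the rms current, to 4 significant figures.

ω = 2πf = 394600 rad/s
X_L = ωL = 1894 Ω
X_C = 1/(ωC) = 589.4 Ω
Net reactance X = X_L − X_C = 1305 Ω
Z = j1305 Ω
|Z| = √(0² + 1305²) = 1305 Ω
I = V/|Z| = 2.25/1305 = 1.725 mA

1.725 mA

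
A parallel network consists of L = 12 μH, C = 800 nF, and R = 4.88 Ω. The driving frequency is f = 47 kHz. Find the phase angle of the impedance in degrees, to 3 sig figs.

ω = 2πf = 295300 rad/s
X_L = ωL = 3.54 Ω
X_C = 1/(ωC) = 4.23 Ω
Parallel: admittances add. Y = 1/R + 1/(jωL) + jωC
Y = (0.205 − j0.0459) S
|Y| = 0.210 S → |Z| = 1/|Y| = 4.76 Ω, ∠Z = −∠Y = 12.6°

12.6°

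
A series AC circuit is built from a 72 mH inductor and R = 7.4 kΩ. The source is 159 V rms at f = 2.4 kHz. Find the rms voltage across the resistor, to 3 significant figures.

157 V

ω = 2πf = 15080 rad/s
X_L = ωL = 1090 Ω
Z = 7400 + j1090 Ω
|Z| = √(7400² + 1090²) = 7480 Ω
I = V/|Z| = 21.3 mA
V_R = I·|Z_R| = 0.0213 × 7400 = 157 V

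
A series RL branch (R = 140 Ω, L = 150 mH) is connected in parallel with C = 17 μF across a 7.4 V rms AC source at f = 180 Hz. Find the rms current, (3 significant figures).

118 mA

ω = 2πf = 1131 rad/s
X_L = ωL = 170 Ω
X_C = 1/(ωC) = 52.0 Ω
Branch 1 (R+jX_L): Z₁ = 140 + j170 Ω, |Z₁| = 220 Ω
Branch 2 (−jX_C): Z₂ = −j52.0 Ω
Parallel: Z = Z₁Z₂/(Z₁+Z₂), |Z| = 62.6 Ω, ∠Z = -79.6°
I = V/|Z| = 7.4/62.6 = 118 mA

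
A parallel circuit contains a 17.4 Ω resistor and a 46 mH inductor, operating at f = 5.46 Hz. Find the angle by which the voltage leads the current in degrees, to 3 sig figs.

ω = 2πf = 34.31 rad/s
X_L = ωL = 1.58 Ω
Parallel: admittances add. Y = 1/R + 1/(jωL)
Y = (0.0575 − j0.634) S
|Y| = 0.636 S → |Z| = 1/|Y| = 1.57 Ω, ∠Z = −∠Y = 84.8°

84.8°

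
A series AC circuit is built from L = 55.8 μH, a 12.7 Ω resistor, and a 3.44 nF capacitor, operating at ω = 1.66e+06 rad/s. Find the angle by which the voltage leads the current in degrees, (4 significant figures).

-81.25°

X_L = ωL = 92.63 Ω
X_C = 1/(ωC) = 175.1 Ω
Net reactance X = X_L − X_C = -82.49 Ω
Z = 12.70 − j82.49 Ω
|Z| = √(12.70² + 82.49²) = 83.46 Ω
∠Z = arctan(-82.49/12.70) = -81.25°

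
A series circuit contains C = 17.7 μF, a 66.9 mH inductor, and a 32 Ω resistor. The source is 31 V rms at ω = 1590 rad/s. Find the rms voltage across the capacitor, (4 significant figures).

X_L = ωL = 106.4 Ω
X_C = 1/(ωC) = 35.53 Ω
Net reactance X = X_L − X_C = 70.84 Ω
Z = 32.00 + j70.84 Ω
|Z| = √(32.00² + 70.84²) = 77.73 Ω
I = V/|Z| = 398.8 mA
V_C = I·|Z_C| = 0.3988 × 35.53 = 14.17 V

14.17 V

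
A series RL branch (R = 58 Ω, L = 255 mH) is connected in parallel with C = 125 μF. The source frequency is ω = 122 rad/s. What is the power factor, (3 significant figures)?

X_L = ωL = 31.1 Ω
X_C = 1/(ωC) = 65.6 Ω
Branch 1 (R+jX_L): Z₁ = 58.0 + j31.1 Ω, |Z₁| = 65.8 Ω
Branch 2 (−jX_C): Z₂ = −j65.6 Ω
Parallel: Z = Z₁Z₂/(Z₁+Z₂), |Z| = 64.0 Ω, ∠Z = -31.1°
cos φ = cos(-31.1°) = 0.857

0.857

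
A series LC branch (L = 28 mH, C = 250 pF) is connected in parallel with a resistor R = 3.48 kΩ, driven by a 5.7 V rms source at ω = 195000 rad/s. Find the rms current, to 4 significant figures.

1.681 mA

X_L = ωL = 5460 Ω
X_C = 1/(ωC) = 20510 Ω
Branch 1: Z₁ = R = 3480 Ω
Branch 2 (series LC): Z₂ = j(X_L − X_C) = −j15050 Ω
Parallel: Z = Z₁Z₂/(Z₁+Z₂), |Z| = 3391 Ω, ∠Z = -13.02°
I = V/|Z| = 5.7/3391 = 1.681 mA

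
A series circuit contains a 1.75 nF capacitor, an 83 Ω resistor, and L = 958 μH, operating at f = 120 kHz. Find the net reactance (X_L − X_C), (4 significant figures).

-35.57 Ω

ω = 2πf = 754000 rad/s
X_L = ωL = 722.3 Ω
X_C = 1/(ωC) = 757.9 Ω
X = 722.3 − 757.9 = -35.57 Ω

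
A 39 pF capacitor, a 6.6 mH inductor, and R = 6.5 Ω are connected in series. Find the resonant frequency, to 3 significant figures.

314 kHz

ω₀ = 1/√(LC) = 1/√(0.0066 × 3.9e-11) = 1.971e+06 rad/s
f₀ = ω₀/(2π) = 314 kHz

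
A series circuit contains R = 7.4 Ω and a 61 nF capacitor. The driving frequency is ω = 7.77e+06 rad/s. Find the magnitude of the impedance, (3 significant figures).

X_C = 1/(ωC) = 2.11 Ω
Z = 7.40 − j2.11 Ω
|Z| = √(7.40² + 2.11²) = 7.69 Ω

7.69 Ω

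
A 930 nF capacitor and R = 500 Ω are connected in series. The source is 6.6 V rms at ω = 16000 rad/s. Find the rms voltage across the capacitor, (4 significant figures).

X_C = 1/(ωC) = 67.20 Ω
Z = 500.0 − j67.20 Ω
|Z| = √(500.0² + 67.20²) = 504.5 Ω
I = V/|Z| = 13.08 mA
V_C = I·|Z_C| = 0.01308 × 67.20 = 0.8792 V

0.8792 V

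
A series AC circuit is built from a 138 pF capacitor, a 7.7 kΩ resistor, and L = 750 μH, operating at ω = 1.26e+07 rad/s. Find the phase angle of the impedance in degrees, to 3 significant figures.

49.1°

X_L = ωL = 9450 Ω
X_C = 1/(ωC) = 575 Ω
Net reactance X = X_L − X_C = 8870 Ω
Z = 7700 + j8870 Ω
|Z| = √(7700² + 8870²) = 11700 Ω
∠Z = arctan(8870/7700) = 49.1°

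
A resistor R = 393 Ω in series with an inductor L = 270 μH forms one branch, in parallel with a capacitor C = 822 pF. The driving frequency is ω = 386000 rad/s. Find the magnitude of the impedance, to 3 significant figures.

417 Ω

X_L = ωL = 104 Ω
X_C = 1/(ωC) = 3150 Ω
Branch 1 (R+jX_L): Z₁ = 393 + j104 Ω, |Z₁| = 407 Ω
Branch 2 (−jX_C): Z₂ = −j3150 Ω
Parallel: Z = Z₁Z₂/(Z₁+Z₂), |Z| = 417 Ω, ∠Z = 7.50°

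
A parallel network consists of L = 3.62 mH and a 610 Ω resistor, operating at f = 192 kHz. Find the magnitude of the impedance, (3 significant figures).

ω = 2πf = 1.206e+06 rad/s
X_L = ωL = 4370 Ω
Parallel: admittances add. Y = 1/R + 1/(jωL)
Y = (0.00164 − j0.000229) S
|Y| = 0.00166 S → |Z| = 1/|Y| = 604 Ω, ∠Z = −∠Y = 7.95°

604 Ω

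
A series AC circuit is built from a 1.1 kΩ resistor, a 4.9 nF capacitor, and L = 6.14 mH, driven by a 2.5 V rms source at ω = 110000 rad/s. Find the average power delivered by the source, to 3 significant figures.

X_L = ωL = 675 Ω
X_C = 1/(ωC) = 1860 Ω
Net reactance X = X_L − X_C = -1180 Ω
Z = 1100 − j1180 Ω
|Z| = √(1100² + 1180²) = 1610 Ω
∠Z = arctan(-1180/1100) = -47.0°
I = V/|Z| = 1.55 mA
P = VI cos φ = 2.5 × 0.00155 × cos(-47.0°) = 2.64 mW

2.64 mW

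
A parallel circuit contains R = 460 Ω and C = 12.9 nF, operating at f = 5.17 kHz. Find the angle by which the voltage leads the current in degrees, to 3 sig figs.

-10.9°

ω = 2πf = 32480 rad/s
X_C = 1/(ωC) = 2390 Ω
Parallel: admittances add. Y = 1/R + jωC
Y = (0.00217 + j0.000419) S
|Y| = 0.00221 S → |Z| = 1/|Y| = 452 Ω, ∠Z = −∠Y = -10.9°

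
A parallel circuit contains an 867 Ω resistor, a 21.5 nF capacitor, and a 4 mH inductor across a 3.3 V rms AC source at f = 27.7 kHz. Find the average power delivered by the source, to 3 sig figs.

ω = 2πf = 174000 rad/s
X_L = ωL = 696 Ω
X_C = 1/(ωC) = 267 Ω
Parallel: admittances add. Y = 1/R + 1/(jωL) + jωC
Y = (0.00115 + j0.00231) S
|Y| = 0.00258 S → |Z| = 1/|Y| = 388 Ω, ∠Z = −∠Y = -63.4°
I = V/|Z| = 8.51 mA
P = VI cos φ = 3.3 × 0.00851 × cos(-63.4°) = 12.6 mW

12.6 mW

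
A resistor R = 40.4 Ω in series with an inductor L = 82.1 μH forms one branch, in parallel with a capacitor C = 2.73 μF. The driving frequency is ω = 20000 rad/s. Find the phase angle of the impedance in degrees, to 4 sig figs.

X_L = ωL = 1.642 Ω
X_C = 1/(ωC) = 18.32 Ω
Branch 1 (R+jX_L): Z₁ = 40.40 + j1.642 Ω, |Z₁| = 40.43 Ω
Branch 2 (−jX_C): Z₂ = −j18.32 Ω
Parallel: Z = Z₁Z₂/(Z₁+Z₂), |Z| = 16.94 Ω, ∠Z = -65.25°

-65.25°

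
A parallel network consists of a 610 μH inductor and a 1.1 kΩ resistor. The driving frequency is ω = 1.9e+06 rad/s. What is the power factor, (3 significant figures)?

X_L = ωL = 1160 Ω
Parallel: admittances add. Y = 1/R + 1/(jωL)
Y = (0.000909 − j0.000863) S
|Y| = 0.00125 S → |Z| = 1/|Y| = 798 Ω, ∠Z = −∠Y = 43.5°
cos φ = cos(43.5°) = 0.725

0.725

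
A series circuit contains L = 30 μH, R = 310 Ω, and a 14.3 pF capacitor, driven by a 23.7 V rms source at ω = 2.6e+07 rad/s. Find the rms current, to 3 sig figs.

X_L = ωL = 780 Ω
X_C = 1/(ωC) = 2690 Ω
Net reactance X = X_L − X_C = -1910 Ω
Z = 310 − j1910 Ω
|Z| = √(310² + 1910²) = 1930 Ω
I = V/|Z| = 23.7/1930 = 12.3 mA

12.3 mA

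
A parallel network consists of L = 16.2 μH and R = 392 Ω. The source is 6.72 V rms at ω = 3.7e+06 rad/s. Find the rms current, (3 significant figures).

113 mA

X_L = ωL = 59.9 Ω
Parallel: admittances add. Y = 1/R + 1/(jωL)
Y = (0.00255 − j0.0167) S
|Y| = 0.0169 S → |Z| = 1/|Y| = 59.3 Ω, ∠Z = −∠Y = 81.3°
I = V/|Z| = 6.72/59.3 = 113 mA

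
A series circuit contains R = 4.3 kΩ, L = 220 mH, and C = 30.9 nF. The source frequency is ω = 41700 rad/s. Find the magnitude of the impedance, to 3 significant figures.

9430 Ω

X_L = ωL = 9170 Ω
X_C = 1/(ωC) = 776 Ω
Net reactance X = X_L − X_C = 8400 Ω
Z = 4300 + j8400 Ω
|Z| = √(4300² + 8400²) = 9430 Ω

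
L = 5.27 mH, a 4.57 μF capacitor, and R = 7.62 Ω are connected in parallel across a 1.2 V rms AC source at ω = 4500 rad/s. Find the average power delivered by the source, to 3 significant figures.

189 mW

X_L = ωL = 23.7 Ω
X_C = 1/(ωC) = 48.6 Ω
Parallel: admittances add. Y = 1/R + 1/(jωL) + jωC
Y = (0.131 − j0.0216) S
|Y| = 0.133 S → |Z| = 1/|Y| = 7.52 Ω, ∠Z = −∠Y = 9.35°
I = V/|Z| = 160 mA
P = VI cos φ = 1.2 × 0.160 × cos(9.35°) = 189 mW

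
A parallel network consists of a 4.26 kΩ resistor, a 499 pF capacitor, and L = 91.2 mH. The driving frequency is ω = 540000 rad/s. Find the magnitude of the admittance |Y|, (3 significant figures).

X_L = ωL = 49200 Ω
X_C = 1/(ωC) = 3710 Ω
Parallel: admittances add. Y = 1/R + 1/(jωL) + jωC
Y = (0.000235 + j0.000249) S
|Y| = 0.000342 S → |Z| = 1/|Y| = 2920 Ω, ∠Z = −∠Y = -46.7°

342 μS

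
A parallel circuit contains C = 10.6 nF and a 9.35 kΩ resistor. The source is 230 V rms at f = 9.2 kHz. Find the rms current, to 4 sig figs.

ω = 2πf = 57810 rad/s
X_C = 1/(ωC) = 1632 Ω
Parallel: admittances add. Y = 1/R + jωC
Y = (0.0001070 + j0.0006127) S
|Y| = 0.0006220 S → |Z| = 1/|Y| = 1608 Ω, ∠Z = −∠Y = -80.10°
I = V/|Z| = 230/1608 = 143.1 mA

143.1 mA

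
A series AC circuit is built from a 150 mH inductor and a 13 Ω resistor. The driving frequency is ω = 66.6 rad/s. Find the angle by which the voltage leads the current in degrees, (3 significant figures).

X_L = ωL = 9.99 Ω
Z = 13.0 + j9.99 Ω
|Z| = √(13.0² + 9.99²) = 16.4 Ω
∠Z = arctan(9.99/13.0) = 37.5°

37.5°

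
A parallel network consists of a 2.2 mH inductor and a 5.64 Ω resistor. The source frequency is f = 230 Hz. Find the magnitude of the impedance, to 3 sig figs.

ω = 2πf = 1445 rad/s
X_L = ωL = 3.18 Ω
Parallel: admittances add. Y = 1/R + 1/(jωL)
Y = (0.177 − j0.315) S
|Y| = 0.361 S → |Z| = 1/|Y| = 2.77 Ω, ∠Z = −∠Y = 60.6°

2.77 Ω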